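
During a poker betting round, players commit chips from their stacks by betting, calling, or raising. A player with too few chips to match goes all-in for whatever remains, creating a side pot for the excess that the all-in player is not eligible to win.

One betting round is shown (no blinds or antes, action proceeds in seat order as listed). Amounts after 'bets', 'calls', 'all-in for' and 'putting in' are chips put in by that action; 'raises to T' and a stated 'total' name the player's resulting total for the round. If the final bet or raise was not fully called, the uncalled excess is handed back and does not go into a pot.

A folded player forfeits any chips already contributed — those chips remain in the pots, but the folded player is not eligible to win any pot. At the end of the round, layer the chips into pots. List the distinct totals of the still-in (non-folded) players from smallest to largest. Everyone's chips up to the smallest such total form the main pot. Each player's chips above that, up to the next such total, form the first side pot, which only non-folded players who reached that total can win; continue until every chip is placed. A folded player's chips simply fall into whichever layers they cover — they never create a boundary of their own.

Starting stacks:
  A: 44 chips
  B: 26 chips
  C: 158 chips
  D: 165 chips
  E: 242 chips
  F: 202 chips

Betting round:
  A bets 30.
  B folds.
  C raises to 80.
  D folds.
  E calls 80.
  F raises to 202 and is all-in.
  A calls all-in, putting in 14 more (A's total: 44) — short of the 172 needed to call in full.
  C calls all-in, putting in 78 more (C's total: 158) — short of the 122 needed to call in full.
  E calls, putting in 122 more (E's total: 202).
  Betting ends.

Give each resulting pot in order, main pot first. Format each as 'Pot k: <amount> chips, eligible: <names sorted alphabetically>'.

Contributions: A=44, C=158, E=202, F=202
Folded: B, D
Pot levels (distinct totals of non-folded players): 44, 158, 202
Layer 1-44: 44 each from A, C, E, F = 44*4 = 176 chips; eligible A, C, E, F
Layer 45-158: 114 each from C, E, F = 114*3 = 342 chips; eligible C, E, F
Layer 159-202: 44 each from E, F = 44*2 = 88 chips; eligible E, F

Pot 1: 176 chips, eligible: A, C, E, F
Pot 2: 342 chips, eligible: C, E, F
Pot 3: 88 chips, eligible: E, F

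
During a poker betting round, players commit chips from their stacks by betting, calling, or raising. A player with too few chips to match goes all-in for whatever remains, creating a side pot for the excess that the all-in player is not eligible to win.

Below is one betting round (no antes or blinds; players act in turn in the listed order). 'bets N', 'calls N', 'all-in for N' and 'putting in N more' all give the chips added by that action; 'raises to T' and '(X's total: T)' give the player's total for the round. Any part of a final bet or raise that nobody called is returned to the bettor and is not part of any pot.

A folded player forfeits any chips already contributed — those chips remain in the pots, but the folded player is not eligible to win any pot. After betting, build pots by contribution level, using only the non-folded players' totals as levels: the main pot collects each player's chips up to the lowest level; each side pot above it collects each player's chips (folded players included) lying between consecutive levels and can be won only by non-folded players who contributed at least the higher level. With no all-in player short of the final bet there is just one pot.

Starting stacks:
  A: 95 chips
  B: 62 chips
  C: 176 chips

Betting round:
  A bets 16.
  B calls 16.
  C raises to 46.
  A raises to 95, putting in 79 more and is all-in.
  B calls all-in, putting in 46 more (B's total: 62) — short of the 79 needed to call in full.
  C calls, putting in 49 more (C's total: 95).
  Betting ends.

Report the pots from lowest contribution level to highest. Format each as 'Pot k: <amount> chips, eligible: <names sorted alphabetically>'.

Contributions: A=95, B=62, C=95
Pot levels (distinct totals of non-folded players): 62, 95
Layer 1-62: 62 each from A, B, C = 62*3 = 186 chips; eligible A, B, C
Layer 63-95: 33 each from A, C = 33*2 = 66 chips; eligible A, C

Pot 1: 186 chips, eligible: A, B, C
Pot 2: 66 chips, eligible: A, C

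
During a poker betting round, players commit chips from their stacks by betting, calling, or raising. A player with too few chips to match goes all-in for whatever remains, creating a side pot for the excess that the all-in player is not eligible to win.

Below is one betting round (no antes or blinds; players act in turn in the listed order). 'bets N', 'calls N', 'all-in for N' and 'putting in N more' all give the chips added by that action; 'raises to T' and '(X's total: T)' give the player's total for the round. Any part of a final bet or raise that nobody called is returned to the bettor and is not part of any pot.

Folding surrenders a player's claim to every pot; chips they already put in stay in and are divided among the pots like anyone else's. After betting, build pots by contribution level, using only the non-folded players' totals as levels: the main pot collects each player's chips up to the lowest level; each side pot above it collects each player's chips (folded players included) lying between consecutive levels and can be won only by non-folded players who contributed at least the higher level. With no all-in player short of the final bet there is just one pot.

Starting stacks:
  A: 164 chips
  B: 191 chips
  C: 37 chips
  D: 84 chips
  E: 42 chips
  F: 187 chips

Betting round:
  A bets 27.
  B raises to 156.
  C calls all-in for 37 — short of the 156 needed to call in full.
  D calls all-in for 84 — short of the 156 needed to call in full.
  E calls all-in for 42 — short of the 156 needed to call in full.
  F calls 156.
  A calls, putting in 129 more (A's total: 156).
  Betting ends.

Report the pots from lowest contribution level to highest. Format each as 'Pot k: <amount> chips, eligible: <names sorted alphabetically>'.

Contributions: A=156, B=156, C=37, D=84, E=42, F=156
Pot levels (distinct totals of non-folded players): 37, 42, 84, 156
Layer 1-37: 37 each from A, B, C, D, E, F = 37*6 = 222 chips; eligible A, B, C, D, E, F
Layer 38-42: 5 each from A, B, D, E, F = 5*5 = 25 chips; eligible A, B, D, E, F
Layer 43-84: 42 each from A, B, D, F = 42*4 = 168 chips; eligible A, B, D, F
Layer 85-156: 72 each from A, B, F = 72*3 = 216 chips; eligible A, B, F

Pot 1: 222 chips, eligible: A, B, C, D, E, F
Pot 2: 25 chips, eligible: A, B, D, E, F
Pot 3: 168 chips, eligible: A, B, D, F
Pot 4: 216 chips, eligible: A, B, F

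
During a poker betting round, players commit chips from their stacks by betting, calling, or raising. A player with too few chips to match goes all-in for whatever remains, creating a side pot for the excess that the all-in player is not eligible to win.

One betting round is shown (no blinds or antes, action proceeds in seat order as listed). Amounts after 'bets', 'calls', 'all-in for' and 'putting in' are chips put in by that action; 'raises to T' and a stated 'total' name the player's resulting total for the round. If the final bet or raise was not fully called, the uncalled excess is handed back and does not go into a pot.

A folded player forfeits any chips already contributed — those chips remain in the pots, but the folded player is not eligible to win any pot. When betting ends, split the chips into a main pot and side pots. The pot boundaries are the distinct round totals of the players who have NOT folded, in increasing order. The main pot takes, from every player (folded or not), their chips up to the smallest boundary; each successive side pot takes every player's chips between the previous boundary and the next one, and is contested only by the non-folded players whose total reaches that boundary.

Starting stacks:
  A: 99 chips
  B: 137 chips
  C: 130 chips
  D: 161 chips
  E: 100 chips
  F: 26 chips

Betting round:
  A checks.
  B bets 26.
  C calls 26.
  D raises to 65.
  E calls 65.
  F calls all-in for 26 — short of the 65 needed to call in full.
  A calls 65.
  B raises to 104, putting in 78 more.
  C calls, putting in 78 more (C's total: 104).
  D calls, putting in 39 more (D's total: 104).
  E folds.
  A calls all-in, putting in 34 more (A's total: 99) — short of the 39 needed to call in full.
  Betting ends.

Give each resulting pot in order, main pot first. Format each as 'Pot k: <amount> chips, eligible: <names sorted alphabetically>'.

Pot 1: 156 chips, eligible: A, B, C, D, F
Pot 2: 331 chips, eligible: A, B, C, D
Pot 3: 15 chips, eligible: B, C, D

Derivation:
Contributions: A=99, B=104, C=104, D=104, E=65, F=26
Folded: E
Pot levels (distinct totals of non-folded players): 26, 99, 104
Layer 1-26: 26 each from A, B, C, D, E, F = 26*6 = 156 chips; eligible A, B, C, D, F
Layer 27-99: A 73 + B 73 + C 73 + D 73 + E 39 = 331 chips; eligible A, B, C, D
Layer 100-104: 5 each from B, C, D = 5*3 = 15 chips; eligible B, C, D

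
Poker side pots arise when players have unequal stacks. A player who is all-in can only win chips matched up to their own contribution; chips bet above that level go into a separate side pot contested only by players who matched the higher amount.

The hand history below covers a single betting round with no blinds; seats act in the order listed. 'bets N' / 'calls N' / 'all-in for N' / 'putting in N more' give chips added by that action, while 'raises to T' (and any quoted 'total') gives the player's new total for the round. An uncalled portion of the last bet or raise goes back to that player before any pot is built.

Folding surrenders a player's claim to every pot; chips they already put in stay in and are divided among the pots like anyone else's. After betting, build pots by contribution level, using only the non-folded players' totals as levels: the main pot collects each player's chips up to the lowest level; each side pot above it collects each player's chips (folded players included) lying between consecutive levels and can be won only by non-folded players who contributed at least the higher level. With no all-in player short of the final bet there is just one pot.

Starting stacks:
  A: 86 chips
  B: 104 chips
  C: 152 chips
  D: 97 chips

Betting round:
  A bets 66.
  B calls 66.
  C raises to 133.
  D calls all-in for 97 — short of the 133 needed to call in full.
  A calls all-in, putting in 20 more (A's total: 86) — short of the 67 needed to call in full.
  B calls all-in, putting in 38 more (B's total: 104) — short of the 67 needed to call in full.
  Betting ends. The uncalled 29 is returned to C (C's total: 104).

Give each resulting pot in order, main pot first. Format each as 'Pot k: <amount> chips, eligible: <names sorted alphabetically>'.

Pot 1: 344 chips, eligible: A, B, C, D
Pot 2: 33 chips, eligible: B, C, D
Pot 3: 14 chips, eligible: B, C

Derivation:
Contributions (after 29 returned to C): A=86, B=104, C=104, D=97
Pot levels (distinct totals of non-folded players): 86, 97, 104
Layer 1-86: 86 each from A, B, C, D = 86*4 = 344 chips; eligible A, B, C, D
Layer 87-97: 11 each from B, C, D = 11*3 = 33 chips; eligible B, C, D
Layer 98-104: 7 each from B, C = 7*2 = 14 chips; eligible B, C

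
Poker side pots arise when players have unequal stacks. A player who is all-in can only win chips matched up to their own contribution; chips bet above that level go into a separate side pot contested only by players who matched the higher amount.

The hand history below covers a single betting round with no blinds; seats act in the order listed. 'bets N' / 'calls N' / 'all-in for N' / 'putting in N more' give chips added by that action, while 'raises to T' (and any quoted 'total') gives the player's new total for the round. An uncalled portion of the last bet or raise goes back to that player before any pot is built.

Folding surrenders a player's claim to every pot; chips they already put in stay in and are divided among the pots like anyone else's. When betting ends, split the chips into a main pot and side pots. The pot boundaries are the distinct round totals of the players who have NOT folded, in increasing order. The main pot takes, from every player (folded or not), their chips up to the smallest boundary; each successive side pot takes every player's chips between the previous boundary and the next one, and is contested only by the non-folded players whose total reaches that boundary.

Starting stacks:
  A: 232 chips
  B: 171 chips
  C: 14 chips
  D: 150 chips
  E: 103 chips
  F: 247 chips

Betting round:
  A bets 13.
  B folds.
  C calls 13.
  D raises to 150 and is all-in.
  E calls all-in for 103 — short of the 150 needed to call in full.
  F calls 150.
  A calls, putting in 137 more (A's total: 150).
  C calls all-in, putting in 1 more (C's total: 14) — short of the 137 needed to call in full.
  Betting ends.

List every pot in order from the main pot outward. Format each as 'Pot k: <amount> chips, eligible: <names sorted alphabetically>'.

Contributions: A=150, C=14, D=150, E=103, F=150
Folded: B
Pot levels (distinct totals of non-folded players): 14, 103, 150
Layer 1-14: 14 each from A, C, D, E, F = 14*5 = 70 chips; eligible A, C, D, E, F
Layer 15-103: 89 each from A, D, E, F = 89*4 = 356 chips; eligible A, D, E, F
Layer 104-150: 47 each from A, D, F = 47*3 = 141 chips; eligible A, D, F

Pot 1: 70 chips, eligible: A, C, D, E, F
Pot 2: 356 chips, eligible: A, D, E, F
Pot 3: 141 chips, eligible: A, D, F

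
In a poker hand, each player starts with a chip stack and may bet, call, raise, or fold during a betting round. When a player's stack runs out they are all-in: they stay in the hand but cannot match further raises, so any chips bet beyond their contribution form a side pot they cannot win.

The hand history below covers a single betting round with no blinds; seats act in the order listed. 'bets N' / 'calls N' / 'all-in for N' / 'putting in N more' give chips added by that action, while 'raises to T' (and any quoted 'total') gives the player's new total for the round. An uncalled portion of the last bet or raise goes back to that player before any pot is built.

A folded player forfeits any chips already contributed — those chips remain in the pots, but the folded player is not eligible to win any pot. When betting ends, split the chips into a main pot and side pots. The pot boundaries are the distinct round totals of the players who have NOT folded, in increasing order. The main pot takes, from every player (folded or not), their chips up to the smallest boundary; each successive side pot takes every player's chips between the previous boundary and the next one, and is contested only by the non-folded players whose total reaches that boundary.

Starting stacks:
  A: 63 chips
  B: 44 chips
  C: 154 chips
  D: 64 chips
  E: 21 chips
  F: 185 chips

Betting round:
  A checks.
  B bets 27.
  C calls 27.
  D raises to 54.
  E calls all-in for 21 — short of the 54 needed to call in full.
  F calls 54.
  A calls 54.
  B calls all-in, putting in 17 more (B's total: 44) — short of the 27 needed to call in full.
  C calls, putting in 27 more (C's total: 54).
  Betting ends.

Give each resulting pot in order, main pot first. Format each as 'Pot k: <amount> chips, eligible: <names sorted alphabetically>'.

Pot 1: 126 chips, eligible: A, B, C, D, E, F
Pot 2: 115 chips, eligible: A, B, C, D, F
Pot 3: 40 chips, eligible: A, C, D, F

Derivation:
Contributions: A=54, B=44, C=54, D=54, E=21, F=54
Pot levels (distinct totals of non-folded players): 21, 44, 54
Layer 1-21: 21 each from A, B, C, D, E, F = 21*6 = 126 chips; eligible A, B, C, D, E, F
Layer 22-44: 23 each from A, B, C, D, F = 23*5 = 115 chips; eligible A, B, C, D, F
Layer 45-54: 10 each from A, C, D, F = 10*4 = 40 chips; eligible A, C, D, F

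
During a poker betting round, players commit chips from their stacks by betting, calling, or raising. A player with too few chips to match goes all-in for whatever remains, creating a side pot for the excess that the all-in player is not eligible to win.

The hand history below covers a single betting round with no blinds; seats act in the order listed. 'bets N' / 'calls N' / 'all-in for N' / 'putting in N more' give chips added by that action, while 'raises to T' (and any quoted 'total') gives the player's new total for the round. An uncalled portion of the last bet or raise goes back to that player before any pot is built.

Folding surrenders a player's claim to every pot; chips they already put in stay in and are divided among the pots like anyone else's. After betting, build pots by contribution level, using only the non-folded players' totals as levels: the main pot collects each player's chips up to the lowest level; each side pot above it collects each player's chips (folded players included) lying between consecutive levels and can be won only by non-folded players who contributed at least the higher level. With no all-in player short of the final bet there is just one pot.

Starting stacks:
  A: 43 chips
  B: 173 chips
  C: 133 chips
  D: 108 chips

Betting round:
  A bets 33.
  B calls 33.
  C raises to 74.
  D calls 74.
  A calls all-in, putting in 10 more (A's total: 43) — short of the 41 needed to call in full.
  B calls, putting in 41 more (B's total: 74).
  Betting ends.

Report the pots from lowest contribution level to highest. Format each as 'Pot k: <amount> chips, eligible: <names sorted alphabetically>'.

Contributions: A=43, B=74, C=74, D=74
Pot levels (distinct totals of non-folded players): 43, 74
Layer 1-43: 43 each from A, B, C, D = 43*4 = 172 chips; eligible A, B, C, D
Layer 44-74: 31 each from B, C, D = 31*3 = 93 chips; eligible B, C, D

Pot 1: 172 chips, eligible: A, B, C, D
Pot 2: 93 chips, eligible: B, C, D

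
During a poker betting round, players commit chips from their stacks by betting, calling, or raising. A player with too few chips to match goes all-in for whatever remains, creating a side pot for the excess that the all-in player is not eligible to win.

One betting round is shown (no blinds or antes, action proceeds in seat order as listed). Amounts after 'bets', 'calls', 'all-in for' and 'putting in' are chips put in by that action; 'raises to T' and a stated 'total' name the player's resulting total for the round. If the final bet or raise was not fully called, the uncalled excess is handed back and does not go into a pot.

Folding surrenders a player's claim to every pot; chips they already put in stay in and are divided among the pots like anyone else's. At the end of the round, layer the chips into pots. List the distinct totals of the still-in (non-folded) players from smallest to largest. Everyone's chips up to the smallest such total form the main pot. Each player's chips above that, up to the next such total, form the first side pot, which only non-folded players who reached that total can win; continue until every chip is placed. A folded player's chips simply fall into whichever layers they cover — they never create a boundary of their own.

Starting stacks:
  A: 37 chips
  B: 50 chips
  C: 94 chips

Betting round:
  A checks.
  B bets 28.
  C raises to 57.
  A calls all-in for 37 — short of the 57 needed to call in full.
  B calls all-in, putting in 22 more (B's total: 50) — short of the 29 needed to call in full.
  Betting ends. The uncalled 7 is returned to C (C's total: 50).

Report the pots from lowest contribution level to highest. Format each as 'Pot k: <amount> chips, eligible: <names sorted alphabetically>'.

Contributions (after 7 returned to C): A=37, B=50, C=50
Pot levels (distinct totals of non-folded players): 37, 50
Layer 1-37: 37 each from A, B, C = 37*3 = 111 chips; eligible A, B, C
Layer 38-50: 13 each from B, C = 13*2 = 26 chips; eligible B, C

Pot 1: 111 chips, eligible: A, B, C
Pot 2: 26 chips, eligible: B, C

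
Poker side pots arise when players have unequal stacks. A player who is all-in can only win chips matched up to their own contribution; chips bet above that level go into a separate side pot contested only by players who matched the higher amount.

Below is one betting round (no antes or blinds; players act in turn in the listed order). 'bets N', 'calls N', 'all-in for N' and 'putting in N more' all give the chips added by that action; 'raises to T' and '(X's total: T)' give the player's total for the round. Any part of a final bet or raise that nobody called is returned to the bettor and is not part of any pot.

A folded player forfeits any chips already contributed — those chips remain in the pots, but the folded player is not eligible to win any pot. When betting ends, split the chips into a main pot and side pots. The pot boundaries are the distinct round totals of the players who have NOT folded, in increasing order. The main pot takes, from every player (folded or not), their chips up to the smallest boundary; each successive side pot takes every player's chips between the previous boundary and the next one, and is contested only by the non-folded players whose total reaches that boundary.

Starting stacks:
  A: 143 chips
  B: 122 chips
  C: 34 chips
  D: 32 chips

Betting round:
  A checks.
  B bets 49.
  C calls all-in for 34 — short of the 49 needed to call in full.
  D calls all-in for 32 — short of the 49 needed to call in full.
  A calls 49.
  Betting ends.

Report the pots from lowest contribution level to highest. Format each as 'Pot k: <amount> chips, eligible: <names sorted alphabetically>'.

Pot 1: 128 chips, eligible: A, B, C, D
Pot 2: 6 chips, eligible: A, B, C
Pot 3: 30 chips, eligible: A, B

Derivation:
Contributions: A=49, B=49, C=34, D=32
Pot levels (distinct totals of non-folded players): 32, 34, 49
Layer 1-32: 32 each from A, B, C, D = 32*4 = 128 chips; eligible A, B, C, D
Layer 33-34: 2 each from A, B, C = 2*3 = 6 chips; eligible A, B, C
Layer 35-49: 15 each from A, B = 15*2 = 30 chips; eligible A, B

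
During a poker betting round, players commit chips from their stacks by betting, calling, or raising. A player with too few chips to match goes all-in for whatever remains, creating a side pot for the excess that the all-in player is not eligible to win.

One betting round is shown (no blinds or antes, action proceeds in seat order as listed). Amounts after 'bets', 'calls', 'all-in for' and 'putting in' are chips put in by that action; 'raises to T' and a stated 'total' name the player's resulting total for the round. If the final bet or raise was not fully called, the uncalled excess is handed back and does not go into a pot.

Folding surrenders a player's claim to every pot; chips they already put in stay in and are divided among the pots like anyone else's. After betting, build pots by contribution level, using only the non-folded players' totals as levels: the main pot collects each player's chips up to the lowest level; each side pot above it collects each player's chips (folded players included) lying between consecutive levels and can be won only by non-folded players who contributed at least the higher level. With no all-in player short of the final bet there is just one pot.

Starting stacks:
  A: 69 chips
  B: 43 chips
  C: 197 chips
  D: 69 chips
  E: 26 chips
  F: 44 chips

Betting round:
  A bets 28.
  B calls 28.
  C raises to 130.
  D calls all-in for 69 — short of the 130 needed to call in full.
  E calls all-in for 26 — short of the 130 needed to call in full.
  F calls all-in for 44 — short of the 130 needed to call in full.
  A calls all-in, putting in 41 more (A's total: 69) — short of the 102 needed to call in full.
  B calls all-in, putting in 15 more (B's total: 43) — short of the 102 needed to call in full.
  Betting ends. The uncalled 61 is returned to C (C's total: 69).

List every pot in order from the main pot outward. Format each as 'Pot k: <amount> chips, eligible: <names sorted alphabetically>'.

Contributions (after 61 returned to C): A=69, B=43, C=69, D=69, E=26, F=44
Pot levels (distinct totals of non-folded players): 26, 43, 44, 69
Layer 1-26: 26 each from A, B, C, D, E, F = 26*6 = 156 chips; eligible A, B, C, D, E, F
Layer 27-43: 17 each from A, B, C, D, F = 17*5 = 85 chips; eligible A, B, C, D, F
Layer 44-44: 1 each from A, C, D, F = 1*4 = 4 chips; eligible A, C, D, F
Layer 45-69: 25 each from A, C, D = 25*3 = 75 chips; eligible A, C, D

Pot 1: 156 chips, eligible: A, B, C, D, E, F
Pot 2: 85 chips, eligible: A, B, C, D, F
Pot 3: 4 chips, eligible: A, C, D, F
Pot 4: 75 chips, eligible: A, C, D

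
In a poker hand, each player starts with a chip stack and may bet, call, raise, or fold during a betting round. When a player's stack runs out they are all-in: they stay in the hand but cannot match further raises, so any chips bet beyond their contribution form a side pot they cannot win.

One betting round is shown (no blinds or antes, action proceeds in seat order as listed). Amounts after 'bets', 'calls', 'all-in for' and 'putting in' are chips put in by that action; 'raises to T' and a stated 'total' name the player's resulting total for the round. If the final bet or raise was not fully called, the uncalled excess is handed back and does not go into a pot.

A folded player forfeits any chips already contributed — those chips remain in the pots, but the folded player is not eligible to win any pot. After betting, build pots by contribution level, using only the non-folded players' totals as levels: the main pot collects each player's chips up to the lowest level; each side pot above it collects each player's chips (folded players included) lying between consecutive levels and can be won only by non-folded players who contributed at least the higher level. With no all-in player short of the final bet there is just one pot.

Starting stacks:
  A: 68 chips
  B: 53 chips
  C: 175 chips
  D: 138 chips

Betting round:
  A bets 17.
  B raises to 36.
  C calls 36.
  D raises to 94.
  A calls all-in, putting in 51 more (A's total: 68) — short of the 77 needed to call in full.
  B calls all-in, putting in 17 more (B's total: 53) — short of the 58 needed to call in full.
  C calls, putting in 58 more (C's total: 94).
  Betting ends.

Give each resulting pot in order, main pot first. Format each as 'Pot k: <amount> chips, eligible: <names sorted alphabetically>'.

Pot 1: 212 chips, eligible: A, B, C, D
Pot 2: 45 chips, eligible: A, C, D
Pot 3: 52 chips, eligible: C, D

Derivation:
Contributions: A=68, B=53, C=94, D=94
Pot levels (distinct totals of non-folded players): 53, 68, 94
Layer 1-53: 53 each from A, B, C, D = 53*4 = 212 chips; eligible A, B, C, D
Layer 54-68: 15 each from A, C, D = 15*3 = 45 chips; eligible A, C, D
Layer 69-94: 26 each from C, D = 26*2 = 52 chips; eligible C, D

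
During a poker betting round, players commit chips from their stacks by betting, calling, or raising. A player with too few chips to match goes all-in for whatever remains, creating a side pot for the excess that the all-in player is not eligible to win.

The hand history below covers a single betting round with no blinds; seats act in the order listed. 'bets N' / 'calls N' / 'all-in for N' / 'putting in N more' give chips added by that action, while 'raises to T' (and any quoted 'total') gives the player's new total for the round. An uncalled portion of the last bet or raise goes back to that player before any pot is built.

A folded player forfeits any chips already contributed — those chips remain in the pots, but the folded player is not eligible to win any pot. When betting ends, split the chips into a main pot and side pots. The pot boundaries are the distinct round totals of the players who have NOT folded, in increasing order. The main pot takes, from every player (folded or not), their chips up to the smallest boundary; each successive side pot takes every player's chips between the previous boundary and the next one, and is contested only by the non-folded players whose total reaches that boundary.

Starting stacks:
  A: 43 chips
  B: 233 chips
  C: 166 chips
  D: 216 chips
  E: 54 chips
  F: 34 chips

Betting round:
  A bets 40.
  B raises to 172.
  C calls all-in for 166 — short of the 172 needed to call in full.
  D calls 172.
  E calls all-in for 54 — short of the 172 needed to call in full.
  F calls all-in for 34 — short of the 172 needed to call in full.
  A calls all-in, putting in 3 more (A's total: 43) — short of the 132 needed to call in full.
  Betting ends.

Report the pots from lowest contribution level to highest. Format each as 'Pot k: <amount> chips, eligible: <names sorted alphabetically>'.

Contributions: A=43, B=172, C=166, D=172, E=54, F=34
Pot levels (distinct totals of non-folded players): 34, 43, 54, 166, 172
Layer 1-34: 34 each from A, B, C, D, E, F = 34*6 = 204 chips; eligible A, B, C, D, E, F
Layer 35-43: 9 each from A, B, C, D, E = 9*5 = 45 chips; eligible A, B, C, D, E
Layer 44-54: 11 each from B, C, D, E = 11*4 = 44 chips; eligible B, C, D, E
Layer 55-166: 112 each from B, C, D = 112*3 = 336 chips; eligible B, C, D
Layer 167-172: 6 each from B, D = 6*2 = 12 chips; eligible B, D

Pot 1: 204 chips, eligible: A, B, C, D, E, F
Pot 2: 45 chips, eligible: A, B, C, D, E
Pot 3: 44 chips, eligible: B, C, D, E
Pot 4: 336 chips, eligible: B, C, D
Pot 5: 12 chips, eligible: B, D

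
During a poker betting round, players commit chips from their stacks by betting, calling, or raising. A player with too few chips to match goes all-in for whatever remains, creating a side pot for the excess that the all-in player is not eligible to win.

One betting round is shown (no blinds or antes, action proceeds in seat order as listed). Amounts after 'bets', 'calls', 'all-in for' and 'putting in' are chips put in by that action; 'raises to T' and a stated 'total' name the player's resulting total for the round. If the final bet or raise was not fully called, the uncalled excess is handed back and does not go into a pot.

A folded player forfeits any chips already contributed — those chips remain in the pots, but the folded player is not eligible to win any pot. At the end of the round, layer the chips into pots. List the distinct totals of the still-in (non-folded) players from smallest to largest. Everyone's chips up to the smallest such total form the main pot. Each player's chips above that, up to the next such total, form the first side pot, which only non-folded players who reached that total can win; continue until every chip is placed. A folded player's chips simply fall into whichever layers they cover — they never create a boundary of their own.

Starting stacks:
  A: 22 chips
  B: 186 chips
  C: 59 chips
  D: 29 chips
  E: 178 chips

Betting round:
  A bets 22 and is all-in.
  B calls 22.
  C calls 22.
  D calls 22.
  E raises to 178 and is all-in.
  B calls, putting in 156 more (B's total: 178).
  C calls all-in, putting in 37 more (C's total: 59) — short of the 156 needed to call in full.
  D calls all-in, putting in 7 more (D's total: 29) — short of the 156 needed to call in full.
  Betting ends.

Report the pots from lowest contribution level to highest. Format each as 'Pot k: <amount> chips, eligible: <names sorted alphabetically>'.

Contributions: A=22, B=178, C=59, D=29, E=178
Pot levels (distinct totals of non-folded players): 22, 29, 59, 178
Layer 1-22: 22 each from A, B, C, D, E = 22*5 = 110 chips; eligible A, B, C, D, E
Layer 23-29: 7 each from B, C, D, E = 7*4 = 28 chips; eligible B, C, D, E
Layer 30-59: 30 each from B, C, E = 30*3 = 90 chips; eligible B, C, E
Layer 60-178: 119 each from B, E = 119*2 = 238 chips; eligible B, E

Pot 1: 110 chips, eligible: A, B, C, D, E
Pot 2: 28 chips, eligible: B, C, D, E
Pot 3: 90 chips, eligible: B, C, E
Pot 4: 238 chips, eligible: B, E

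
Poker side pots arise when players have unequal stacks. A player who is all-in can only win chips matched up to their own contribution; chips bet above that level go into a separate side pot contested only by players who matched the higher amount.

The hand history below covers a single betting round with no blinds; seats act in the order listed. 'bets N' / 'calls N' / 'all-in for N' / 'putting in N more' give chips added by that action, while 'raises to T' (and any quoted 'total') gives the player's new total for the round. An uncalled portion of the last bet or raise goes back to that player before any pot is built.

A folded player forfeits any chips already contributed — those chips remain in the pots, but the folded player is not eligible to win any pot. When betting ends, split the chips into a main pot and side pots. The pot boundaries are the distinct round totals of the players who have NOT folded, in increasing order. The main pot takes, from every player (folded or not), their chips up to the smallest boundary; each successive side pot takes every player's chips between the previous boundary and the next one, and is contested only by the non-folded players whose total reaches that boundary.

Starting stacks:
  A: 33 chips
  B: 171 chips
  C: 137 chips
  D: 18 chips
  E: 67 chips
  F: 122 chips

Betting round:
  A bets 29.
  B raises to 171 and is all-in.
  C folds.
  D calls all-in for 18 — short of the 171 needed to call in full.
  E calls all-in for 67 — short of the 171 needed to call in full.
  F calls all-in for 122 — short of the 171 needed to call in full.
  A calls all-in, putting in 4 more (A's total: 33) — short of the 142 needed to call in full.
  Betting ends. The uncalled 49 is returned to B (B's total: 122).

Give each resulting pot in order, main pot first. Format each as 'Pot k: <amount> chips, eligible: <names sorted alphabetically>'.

Contributions (after 49 returned to B): A=33, B=122, D=18, E=67, F=122
Folded: C
Pot levels (distinct totals of non-folded players): 18, 33, 67, 122
Layer 1-18: 18 each from A, B, D, E, F = 18*5 = 90 chips; eligible A, B, D, E, F
Layer 19-33: 15 each from A, B, E, F = 15*4 = 60 chips; eligible A, B, E, F
Layer 34-67: 34 each from B, E, F = 34*3 = 102 chips; eligible B, E, F
Layer 68-122: 55 each from B, F = 55*2 = 110 chips; eligible B, F

Pot 1: 90 chips, eligible: A, B, D, E, F
Pot 2: 60 chips, eligible: A, B, E, F
Pot 3: 102 chips, eligible: B, E, F
Pot 4: 110 chips, eligible: B, F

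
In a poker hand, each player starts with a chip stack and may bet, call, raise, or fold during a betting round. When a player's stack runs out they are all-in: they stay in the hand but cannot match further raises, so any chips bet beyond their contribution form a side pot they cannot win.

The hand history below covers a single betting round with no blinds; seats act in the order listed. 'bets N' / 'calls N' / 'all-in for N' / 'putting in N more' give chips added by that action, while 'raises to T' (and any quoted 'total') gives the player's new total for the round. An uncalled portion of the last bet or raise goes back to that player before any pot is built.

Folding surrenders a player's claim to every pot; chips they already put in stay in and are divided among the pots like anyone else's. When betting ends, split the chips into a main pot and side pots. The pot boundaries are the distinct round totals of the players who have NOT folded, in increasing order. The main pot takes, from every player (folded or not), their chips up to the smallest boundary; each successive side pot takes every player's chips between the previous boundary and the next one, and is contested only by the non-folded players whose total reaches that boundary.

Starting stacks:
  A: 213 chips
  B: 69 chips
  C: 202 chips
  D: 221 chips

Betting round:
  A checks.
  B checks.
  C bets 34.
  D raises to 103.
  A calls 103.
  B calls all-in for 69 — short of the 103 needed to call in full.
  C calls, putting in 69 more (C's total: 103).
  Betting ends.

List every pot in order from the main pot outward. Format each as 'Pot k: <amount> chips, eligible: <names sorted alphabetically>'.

Pot 1: 276 chips, eligible: A, B, C, D
Pot 2: 102 chips, eligible: A, C, D

Derivation:
Contributions: A=103, B=69, C=103, D=103
Pot levels (distinct totals of non-folded players): 69, 103
Layer 1-69: 69 each from A, B, C, D = 69*4 = 276 chips; eligible A, B, C, D
Layer 70-103: 34 each from A, C, D = 34*3 = 102 chips; eligible A, C, D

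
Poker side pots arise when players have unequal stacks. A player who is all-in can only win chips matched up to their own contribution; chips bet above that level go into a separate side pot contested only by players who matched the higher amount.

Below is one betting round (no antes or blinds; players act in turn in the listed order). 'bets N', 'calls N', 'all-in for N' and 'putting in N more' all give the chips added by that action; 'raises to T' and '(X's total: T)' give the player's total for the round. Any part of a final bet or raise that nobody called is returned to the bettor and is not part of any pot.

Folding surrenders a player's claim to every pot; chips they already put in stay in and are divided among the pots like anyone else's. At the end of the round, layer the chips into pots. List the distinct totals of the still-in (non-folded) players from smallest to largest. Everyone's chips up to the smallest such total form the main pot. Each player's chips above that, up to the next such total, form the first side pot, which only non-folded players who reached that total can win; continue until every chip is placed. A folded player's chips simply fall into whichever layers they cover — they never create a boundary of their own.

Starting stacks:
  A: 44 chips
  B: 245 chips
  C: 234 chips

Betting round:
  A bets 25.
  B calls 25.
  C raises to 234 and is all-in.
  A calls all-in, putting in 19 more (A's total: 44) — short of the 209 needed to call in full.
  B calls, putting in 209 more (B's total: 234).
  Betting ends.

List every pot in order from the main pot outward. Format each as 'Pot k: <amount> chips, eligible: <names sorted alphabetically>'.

Contributions: A=44, B=234, C=234
Pot levels (distinct totals of non-folded players): 44, 234
Layer 1-44: 44 each from A, B, C = 44*3 = 132 chips; eligible A, B, C
Layer 45-234: 190 each from B, C = 190*2 = 380 chips; eligible B, C

Pot 1: 132 chips, eligible: A, B, C
Pot 2: 380 chips, eligible: B, C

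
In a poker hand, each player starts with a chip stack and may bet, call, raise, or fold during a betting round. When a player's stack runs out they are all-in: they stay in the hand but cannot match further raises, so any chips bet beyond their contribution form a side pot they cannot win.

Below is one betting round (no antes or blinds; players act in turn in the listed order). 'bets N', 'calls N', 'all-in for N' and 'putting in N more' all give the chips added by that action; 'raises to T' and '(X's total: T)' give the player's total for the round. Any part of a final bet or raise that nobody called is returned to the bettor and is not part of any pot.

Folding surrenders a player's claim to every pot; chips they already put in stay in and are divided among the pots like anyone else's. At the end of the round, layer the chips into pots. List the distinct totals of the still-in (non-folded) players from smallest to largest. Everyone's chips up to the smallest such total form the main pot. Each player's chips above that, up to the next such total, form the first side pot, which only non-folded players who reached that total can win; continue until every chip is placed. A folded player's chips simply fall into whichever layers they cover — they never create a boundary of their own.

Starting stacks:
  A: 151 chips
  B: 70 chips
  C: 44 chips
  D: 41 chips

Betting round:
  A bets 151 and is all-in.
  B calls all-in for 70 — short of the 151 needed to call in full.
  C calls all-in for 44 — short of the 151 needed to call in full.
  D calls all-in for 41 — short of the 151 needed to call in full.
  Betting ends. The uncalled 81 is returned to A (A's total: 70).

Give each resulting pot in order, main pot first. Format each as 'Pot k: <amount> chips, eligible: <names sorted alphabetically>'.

Contributions (after 81 returned to A): A=70, B=70, C=44, D=41
Pot levels (distinct totals of non-folded players): 41, 44, 70
Layer 1-41: 41 each from A, B, C, D = 41*4 = 164 chips; eligible A, B, C, D
Layer 42-44: 3 each from A, B, C = 3*3 = 9 chips; eligible A, B, C
Layer 45-70: 26 each from A, B = 26*2 = 52 chips; eligible A, B

Pot 1: 164 chips, eligible: A, B, C, D
Pot 2: 9 chips, eligible: A, B, C
Pot 3: 52 chips, eligible: A, B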